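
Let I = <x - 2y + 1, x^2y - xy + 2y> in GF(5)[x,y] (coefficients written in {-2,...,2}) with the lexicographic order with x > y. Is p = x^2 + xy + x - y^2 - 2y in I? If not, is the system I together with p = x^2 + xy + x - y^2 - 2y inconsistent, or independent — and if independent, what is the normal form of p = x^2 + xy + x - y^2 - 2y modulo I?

First compute the reduced Gröbner basis of I by Buchberger's algorithm.
f_1 = x - 2y + 1, LT = x.
f_2 = x^2y - xy + 2y, LT = x^2y.

S(f_1,f_2): lcm = x^2y. S = -2xy^2 + 2xy - 2y.
  leading term xy^2: subtract (-2y^2)·f_1 from -2xy^2 + 2xy - 2y → 2xy + y^3 + 2y^2 - 2y
  leading term xy: subtract (2y)·f_1 from 2xy + y^3 + 2y^2 - 2y → y^3 + y^2 + y
  leading term y^3: no divisor's leading term divides it; move y^3 to the remainder.
  leading term y^2: no divisor's leading term divides it; move y^2 to the remainder.
  leading term y: no divisor's leading term divides it; move y to the remainder.
  remainder y^3 + y^2 + y ≠ 0; add h_3 = y^3 + y^2 + y to the basis.

The other S-polynomials (S(f_1,h_3), S(f_2,h_3)) all reduce to 0 modulo the current basis, so we have a Gröbner basis.
Inter-reduce: drop elements whose leading term is divisible by another's, tail-reduce, and make monic.
Reduced Gröbner basis: {x - 2y + 1, y^3 + y^2 + y}.
Label its elements g_1 = x - 2y + 1, g_2 = y^3 + y^2 + y.

Reduce p = x^2 + xy + x - y^2 - 2y modulo G:
  leading term x^2: subtract (x)·g_1 from x^2 + xy + x - y^2 - 2y → -2xy - y^2 - 2y
  leading term xy: subtract (-2y)·g_1 from -2xy - y^2 - 2y → 0
  normal form = 0.
Since the normal form is 0, p ∈ I.

x^2 + xy + x - y^2 - 2y lies in I (it reduces to 0).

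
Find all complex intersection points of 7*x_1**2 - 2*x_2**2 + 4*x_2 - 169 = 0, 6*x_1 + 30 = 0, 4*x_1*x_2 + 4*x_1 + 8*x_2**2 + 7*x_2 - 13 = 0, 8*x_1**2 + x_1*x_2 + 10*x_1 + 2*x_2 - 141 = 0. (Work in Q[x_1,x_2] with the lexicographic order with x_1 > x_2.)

{(-5, 3)}

Compute a lex Gröbner basis by Buchberger's algorithm.
f_1 = 7*x_1**2 - 2*x_2**2 + 4*x_2 - 169, LT = x_1**2.
f_2 = 6*x_1 + 30, LT = x_1.
f_3 = 4*x_1*x_2 + 4*x_1 + 8*x_2**2 + 7*x_2 - 13, LT = x_1*x_2.
f_4 = 8*x_1**2 + x_1*x_2 + 10*x_1 + 2*x_2 - 141, LT = x_1**2.

S(f_1,f_2): lcm = x_1**2. S = -5*x_1 - 2/7*x_2**2 + 4/7*x_2 - 169/7.
  leading term x_1: subtract (-5/6)·f_2 from -5*x_1 - 2/7*x_2**2 + 4/7*x_2 - 169/7 → -2/7*x_2**2 + 4/7*x_2 + 6/7
  leading term x_2**2: no divisor's leading term divides it; move -2/7*x_2**2 to the remainder.
  leading term x_2: no divisor's leading term divides it; move 4/7*x_2 to the remainder.
  leading term 1: no divisor's leading term divides it; move 6/7 to the remainder.
  remainder -2/7*x_2**2 + 4/7*x_2 + 6/7 ≠ 0; add h_5 = -2/7*x_2**2 + 4/7*x_2 + 6/7 to the basis.

S(f_1,f_3): lcm = x_1**2*x_2. S = -x_1**2 - 2*x_1*x_2**2 - 7/4*x_1*x_2 + 13/4*x_1 - 2/7*x_2**3 + 4/7*x_2**2 - 169/7*x_2.
  leading term x_1**2: subtract (-1/7)·f_1 from -x_1**2 - 2*x_1*x_2**2 - 7/4*x_1*x_2 + 13/4*x_1 - 2/7*x_2**3 + 4/7*x_2**2 - 169/7*x_2 → -2*x_1*x_2**2 - 7/4*x_1*x_2 + 13/4*x_1 - 2/7*x_2**3 + 2/7*x_2**2 - 165/7*x_2 - 169/7
  leading term x_1*x_2**2: subtract (-1/3*x_2**2)·f_2 from -2*x_1*x_2**2 - 7/4*x_1*x_2 + 13/4*x_1 - 2/7*x_2**3 + 2/7*x_2**2 - 165/7*x_2 - 169/7 → -7/4*x_1*x_2 + 13/4*x_1 - 2/7*x_2**3 + 72/7*x_2**2 - 165/7*x_2 - 169/7
  leading term x_1*x_2: subtract (-7/24*x_2)·f_2 from -7/4*x_1*x_2 + 13/4*x_1 - 2/7*x_2**3 + 72/7*x_2**2 - 165/7*x_2 - 169/7 → 13/4*x_1 - 2/7*x_2**3 + 72/7*x_2**2 - 415/28*x_2 - 169/7
  leading term x_1: subtract (13/24)·f_2 from 13/4*x_1 - 2/7*x_2**3 + 72/7*x_2**2 - 415/28*x_2 - 169/7 → -2/7*x_2**3 + 72/7*x_2**2 - 415/28*x_2 - 1131/28
  leading term x_2**3: subtract (x_2)·h_5 from -2/7*x_2**3 + 72/7*x_2**2 - 415/28*x_2 - 1131/28 → 68/7*x_2**2 - 439/28*x_2 - 1131/28
  leading term x_2**2: subtract (-34)·h_5 from 68/7*x_2**2 - 439/28*x_2 - 1131/28 → 15/4*x_2 - 45/4
  leading term x_2: no divisor's leading term divides it; move 15/4*x_2 to the remainder.
  leading term 1: no divisor's leading term divides it; move -45/4 to the remainder.
  remainder 15/4*x_2 - 45/4 ≠ 0; add h_6 = 15/4*x_2 - 45/4 to the basis.

The other S-polynomials (S(f_1,f_4), S(f_2,f_3), S(f_2,f_4), S(f_3,f_4), S(f_1,h_5), S(f_2,h_5), S(f_3,h_5), S(f_4,h_5), S(f_1,h_6), S(f_2,h_6), S(f_3,h_6), S(f_4,h_6), S(h_5,h_6)) all reduce to 0 modulo the current basis, so we have a Gröbner basis.
Inter-reduce: drop elements whose leading term is divisible by another's, tail-reduce, and make monic.
Reduced Gröbner basis: {x_1 + 5, x_2 - 3}.

Elimination: the polynomial x_2 - 3 lies in the elimination ideal for x_2, so x_2 ∈ {3}. For each such x_2, the remaining basis elements (now univariate) give the rest of the solution.
  x_2 = 3: the earlier basis element becomes x_1 + 5 = 0, giving x_1 = -5 — point (-5, 3).
Each listed point satisfies every original equation (direct substitution).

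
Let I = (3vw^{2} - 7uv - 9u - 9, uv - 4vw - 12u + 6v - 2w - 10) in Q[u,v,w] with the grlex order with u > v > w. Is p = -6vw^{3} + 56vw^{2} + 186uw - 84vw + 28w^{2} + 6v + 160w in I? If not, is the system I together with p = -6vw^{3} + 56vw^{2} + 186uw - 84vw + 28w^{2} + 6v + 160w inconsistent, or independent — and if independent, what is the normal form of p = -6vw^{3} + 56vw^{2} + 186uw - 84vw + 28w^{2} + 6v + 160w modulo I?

First compute the reduced Gröbner basis of I by Buchberger's algorithm.
f_1 = 3vw^{2} - 7uv - 9u - 9, LT = vw^{2}.
f_2 = uv - 4vw - 12u + 6v - 2w - 10, LT = uv.

S(f_1,f_2): lcm = uvw^{2}. S = 4vw^{3} - \tfrac{7}{3}u^{2}v + 12uw^{2} - 6vw^{2} + 2w^{3} - 3u^{2} + 10w^{2} - 3u.
  reduce S modulo (f_1, f_2):
  remainder 12uw^{2} + 2w^{3} - 31u^{2} + \tfrac{22}{3}uw + 10w^{2} - \tfrac{133}{3}u + 12w - 18 ≠ 0; add h_3 = 12uw^{2} + 2w^{3} - 31u^{2} + \tfrac{22}{3}uw + 10w^{2} - \tfrac{133}{3}u + 12w - 18 to the basis.

The other S-polynomials (S(f_1,h_3), S(f_2,h_3)) all reduce to 0 modulo the current basis, so we have a Gröbner basis.
Inter-reduce: drop elements whose leading term is divisible by another's, tail-reduce, and make monic.
Reduced Gröbner basis: {uw^{2} + \tfrac{1}{6}w^{3} - \tfrac{31}{12}u^{2} + \tfrac{11}{18}uw + \tfrac{5}{6}w^{2} - \tfrac{133}{36}u + w - \tfrac{3}{2}, vw^{2} - \tfrac{28}{3}vw - 31u + 14v - \tfrac{14}{3}w - \tfrac{79}{3}, uv - 4vw - 12u + 6v - 2w - 10}.
Label its elements g_1 = uw^{2} + \tfrac{1}{6}w^{3} - \tfrac{31}{12}u^{2} + \tfrac{11}{18}uw + \tfrac{5}{6}w^{2} - \tfrac{133}{36}u + w - \tfrac{3}{2}, g_2 = vw^{2} - \tfrac{28}{3}vw - 31u + 14v - \tfrac{14}{3}w - \tfrac{79}{3}, g_3 = uv - 4vw - 12u + 6v - 2w - 10.

Reduce p = -6vw^{3} + 56vw^{2} + 186uw - 84vw + 28w^{2} + 6v + 160w modulo G:
  leading term vw^{3}: subtract (-6w)·g_2 from -6vw^{3} + 56vw^{2} + 186uw - 84vw + 28w^{2} + 6v + 160w → 6v + 2w
  leading term v: no divisor's leading term divides it; move 6v to the remainder.
  leading term w: no divisor's leading term divides it; move 2w to the remainder.
  normal form = 6v + 2w.
The normal form is nonzero, so p ∉ I. Since p minus its normal form lies in I, I + (p) = I + (r) where r = 6v + 2w; decide whether this ideal is the whole ring.
Run Buchberger on G together with r (pairs among the g_i already reduce to 0 since G is a Gröbner basis):
g_1 = uw^{2} + \tfrac{1}{6}w^{3} - \tfrac{31}{12}u^{2} + \tfrac{11}{18}uw + \tfrac{5}{6}w^{2} - \tfrac{133}{36}u + w - \tfrac{3}{2}, LT = uw^{2}.
g_2 = vw^{2} - \tfrac{28}{3}vw - 31u + 14v - \tfrac{14}{3}w - \tfrac{79}{3}, LT = vw^{2}.
g_3 = uv - 4vw - 12u + 6v - 2w - 10, LT = uv.
r = 6v + 2w, LT = v.

S(g_2,r): lcm = vw^{2}. S = -\tfrac{1}{3}w^{3} - \tfrac{28}{3}vw - 31u + 14v - \tfrac{14}{3}w - \tfrac{79}{3}.
  reduce S modulo (g_1, g_2, g_3, r):
  remainder -\tfrac{1}{3}w^{3} + \tfrac{28}{9}w^{2} - 31u - \tfrac{28}{3}w - \tfrac{79}{3} ≠ 0; add m_5 = -\tfrac{1}{3}w^{3} + \tfrac{28}{9}w^{2} - 31u - \tfrac{28}{3}w - \tfrac{79}{3} to the basis.

S(g_3,r): lcm = uv. S = -\tfrac{1}{3}uw - 4vw - 12u + 6v - 2w - 10.
  reduce S modulo (g_1, g_2, g_3, r, m_5):
  remainder -\tfrac{1}{3}uw + \tfrac{4}{3}w^{2} - 12u - 4w - 10 ≠ 0; add m_6 = -\tfrac{1}{3}uw + \tfrac{4}{3}w^{2} - 12u - 4w - 10 to the basis.

S(g_1,m_5): lcm = uw^{3}. S = \tfrac{1}{6}w^{4} - \tfrac{31}{12}u^{2}w + \tfrac{179}{18}uw^{2} + \tfrac{5}{6}w^{3} - 93u^{2} - \tfrac{1141}{36}uw + w^{2} - 79u - \tfrac{3}{2}w.
  reduce S modulo (g_1, g_2, g_3, r, m_5, m_6):
  remainder -\tfrac{217}{216}u^{2} - \tfrac{4781}{108}w^{2} + \tfrac{222467}{648}u + \tfrac{217}{2}w + \tfrac{5117}{18} ≠ 0; add m_7 = -\tfrac{217}{216}u^{2} - \tfrac{4781}{108}w^{2} + \tfrac{222467}{648}u + \tfrac{217}{2}w + \tfrac{5117}{18} to the basis.

The other S-polynomials (S(g_1,g_2), S(g_1,g_3), S(g_1,r), S(g_2,g_3), S(g_2,m_5), S(g_3,m_5), S(r,m_5), S(g_1,m_6), S(g_2,m_6), S(g_3,m_6), S(r,m_6), S(m_5,m_6), S(g_1,m_7), S(g_2,m_7), S(g_3,m_7), S(r,m_7), S(m_5,m_7), S(m_6,m_7)) all reduce to 0 modulo the current basis, so we have a Gröbner basis.
Inter-reduce: drop elements whose leading term is divisible by another's, tail-reduce, and make monic.
Reduced Gröbner basis: {w^{3} - \tfrac{28}{3}w^{2} + 93u + 28w + 79, u^{2} + \tfrac{1366}{31}w^{2} - \tfrac{31781}{93}u - 108w - \tfrac{8772}{31}, uw - 4w^{2} + 36u + 12w + 30, v + \tfrac{1}{3}w}.
The reduced Gröbner basis of I + (p) is {w^{3} - \tfrac{28}{3}w^{2} + 93u + 28w + 79, u^{2} + \tfrac{1366}{31}w^{2} - \tfrac{31781}{93}u - 108w - \tfrac{8772}{31}, uw - 4w^{2} + 36u + 12w + 30, v + \tfrac{1}{3}w} ≠ {1}, a proper ideal, so the enlarged system stays consistent: p is independent of I, with normal form 6v + 2w.

-6vw^{3} + 56vw^{2} + 186uw - 84vw + 28w^{2} + 6v + 160w is independent of I; its normal form modulo I is 6v + 2w.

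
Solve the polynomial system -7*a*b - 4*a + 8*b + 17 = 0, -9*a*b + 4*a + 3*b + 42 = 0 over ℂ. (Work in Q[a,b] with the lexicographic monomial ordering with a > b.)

{(-3, -1), (95/64, 236/51)}

Compute a lex Gröbner basis by Buchberger's algorithm.
f_1 = -7*a*b - 4*a + 8*b + 17, LT = a*b.
f_2 = -9*a*b + 4*a + 3*b + 42, LT = a*b.

S(f_1,f_2): lcm = a*b. S = 64/63*a - 17/21*b + 47/21.
  leading term a: no divisor's leading term divides it; move 64/63*a to the remainder.
  leading term b: no divisor's leading term divides it; move -17/21*b to the remainder.
  leading term 1: no divisor's leading term divides it; move 47/21 to the remainder.
  remainder 64/63*a - 17/21*b + 47/21 ≠ 0; add h_3 = 64/63*a - 17/21*b + 47/21 to the basis.

S(f_1,h_3): lcm = a*b. S = 4/7*a + 51/64*b**2 - 1499/448*b - 17/7.
  leading term a: subtract (9/16)·h_3 from 4/7*a + 51/64*b**2 - 1499/448*b - 17/7 → 51/64*b**2 - 185/64*b - 59/16
  leading term b**2: no divisor's leading term divides it; move 51/64*b**2 to the remainder.
  leading term b: no divisor's leading term divides it; move -185/64*b to the remainder.
  leading term 1: no divisor's leading term divides it; move -59/16 to the remainder.
  remainder 51/64*b**2 - 185/64*b - 59/16 ≠ 0; add h_4 = 51/64*b**2 - 185/64*b - 59/16 to the basis.

S(f_2,h_3): lcm = a*b. S = -4/9*a + 51/64*b**2 - 487/192*b - 14/3.
  leading term a: subtract (-7/16)·h_3 from -4/9*a + 51/64*b**2 - 487/192*b - 14/3 → 51/64*b**2 - 185/64*b - 59/16
  leading term b**2: subtract (1)·h_4 from 51/64*b**2 - 185/64*b - 59/16 → 0
  remainder 0.

S(f_1,h_4): lcm = a*b**2. S = 1499/357*a*b + 236/51*a - 8/7*b**2 - 17/7*b.
  leading term a*b: subtract (-1499/2499)·f_1 from 1499/357*a*b + 236/51*a - 8/7*b**2 - 17/7*b → 1856/833*a - 8/7*b**2 + 5923/2499*b + 1499/147
  leading term a: subtract (261/119)·h_3 from 1856/833*a - 8/7*b**2 + 5923/2499*b + 1499/147 → -8/7*b**2 + 1480/357*b + 1888/357
  leading term b**2: subtract (-512/357)·h_4 from -8/7*b**2 + 1480/357*b + 1888/357 → 0
  remainder 0.

S(f_2,h_4): lcm = a*b**2. S = 487/153*a*b + 236/51*a - 1/3*b**2 - 14/3*b.
  leading term a*b: subtract (-487/1071)·f_1 from 487/153*a*b + 236/51*a - 1/3*b**2 - 14/3*b → 3008/1071*a - 1/3*b**2 - 1102/1071*b + 487/63
  leading term a: subtract (47/17)·h_3 from 3008/1071*a - 1/3*b**2 - 1102/1071*b + 487/63 → -1/3*b**2 + 185/153*b + 236/153
  leading term b**2: subtract (-64/153)·h_4 from -1/3*b**2 + 185/153*b + 236/153 → 0
  remainder 0.

S(h_3,h_4): leading monomials are coprime, so the S-polynomial reduces to 0 (Buchberger's first criterion).
Every S-polynomial of the final basis reduces to 0, so we have a Gröbner basis.
Inter-reduce: drop elements whose leading term is divisible by another's, tail-reduce, and make monic.
Reduced Gröbner basis: {a - 51/64*b + 141/64, b**2 - 185/51*b - 236/51}.

The lex basis is triangular: the last element involves only b. Solving b**2 - 185/51*b - 236/51 = 0 gives b ∈ {-1, 236/51}; substituting each value into the earlier elements determines the remaining variables.
  b = -1: the earlier basis element becomes a + 3 = 0, giving a = -3 — point (-3, -1).
  b = 236/51: the earlier basis element becomes a - 95/64 = 0, giving a = 95/64 — point (95/64, 236/51).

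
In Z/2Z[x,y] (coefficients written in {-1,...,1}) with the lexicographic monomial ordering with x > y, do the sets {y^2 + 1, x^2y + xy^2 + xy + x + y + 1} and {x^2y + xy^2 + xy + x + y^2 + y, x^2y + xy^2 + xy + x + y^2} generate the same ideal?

No, the ideals differ.

Two ideals are equal iff their reduced Gröbner bases coincide (the reduced basis is unique for a fixed ordering).
Buchberger on the first generating set:
f_1 = y^2 + 1, LT = y^2.
f_2 = x^2y + xy^2 + xy + x + y + 1, LT = x^2y.

S(f_1,f_2): lcm = x^2y^2. S = x^2 + xy^3 + xy^2 + xy + y^2 + y.
  reduce S modulo (f_1, f_2):
  remainder x^2 + x + y + 1 ≠ 0; add g_3 = x^2 + x + y + 1 to the basis.

The other S-polynomials (S(f_1,g_3), S(f_2,g_3)) all reduce to 0 modulo the current basis, so we have a Gröbner basis.
Inter-reduce: drop elements whose leading term is divisible by another's, tail-reduce, and make monic.
Reduced Gröbner basis: {x^2 + x + y + 1, y^2 + 1}.

Buchberger on the second generating set:
h_1 = x^2y + xy^2 + xy + x + y^2 + y, LT = x^2y.
h_2 = x^2y + xy^2 + xy + x + y^2, LT = x^2y.

S(h_1,h_2): lcm = x^2y. S = y.
  reduce S modulo (h_1, h_2):
  remainder y ≠ 0; add k_3 = y to the basis.

S(h_1,k_3): lcm = x^2y. S = xy^2 + xy + x + y^2 + y.
  reduce S modulo (h_1, h_2, k_3):
  remainder x ≠ 0; add k_4 = x to the basis.

The other S-polynomials (S(h_2,k_3), S(h_1,k_4), S(h_2,k_4), S(k_3,k_4)) all reduce to 0 modulo the current basis, so we have a Gröbner basis.
Inter-reduce: drop elements whose leading term is divisible by another's, tail-reduce, and make monic.
Reduced Gröbner basis: {x, y}.

The bases are distinct; the ideals are different.
The same test decides containment: I ⊆ J iff every generator of I reduces to 0 modulo a Gröbner basis of J.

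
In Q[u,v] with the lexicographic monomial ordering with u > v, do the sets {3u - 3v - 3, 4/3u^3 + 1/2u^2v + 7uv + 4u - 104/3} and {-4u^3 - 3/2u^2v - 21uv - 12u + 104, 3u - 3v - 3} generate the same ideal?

Two ideals are equal iff their reduced Gröbner bases coincide (the reduced basis is unique for a fixed ordering).
Buchberger on the first generating set:
f_1 = 3u - 3v - 3, LT = u.
f_2 = 4/3u^3 + 1/2u^2v + 7uv + 4u - 104/3, LT = u^3.

S(f_1,f_2): lcm = u^3. S = -11/8u^2v - u^2 - 21/4uv - 3u + 26.
  leading term u^2v: subtract (-11/24uv)·f_1 from -11/8u^2v - u^2 - 21/4uv - 3u + 26 → -u^2 - 11/8uv^2 - 53/8uv - 3u + 26
  leading term u^2: subtract (-1/3u)·f_1 from -u^2 - 11/8uv^2 - 53/8uv - 3u + 26 → -11/8uv^2 - 61/8uv - 4u + 26
  leading term uv^2: subtract (-11/24v^2)·f_1 from -11/8uv^2 - 61/8uv - 4u + 26 → -61/8uv - 4u - 11/8v^3 - 11/8v^2 + 26
  leading term uv: subtract (-61/24v)·f_1 from -61/8uv - 4u - 11/8v^3 - 11/8v^2 + 26 → -4u - 11/8v^3 - 9v^2 - 61/8v + 26
  leading term u: subtract (-4/3)·f_1 from -4u - 11/8v^3 - 9v^2 - 61/8v + 26 → -11/8v^3 - 9v^2 - 93/8v + 22
  leading term v^3: no divisor's leading term divides it; move -11/8v^3 to the remainder.
  leading term v^2: no divisor's leading term divides it; move -9v^2 to the remainder.
  leading term v: no divisor's leading term divides it; move -93/8v to the remainder.
  leading term 1: no divisor's leading term divides it; move 22 to the remainder.
  remainder -11/8v^3 - 9v^2 - 93/8v + 22 ≠ 0; add g_3 = -11/8v^3 - 9v^2 - 93/8v + 22 to the basis.

The other S-polynomials (S(f_1,g_3), S(f_2,g_3)) all reduce to 0 modulo the current basis, so we have a Gröbner basis.
Inter-reduce: drop elements whose leading term is divisible by another's, tail-reduce, and make monic.
Reduced Gröbner basis: {u - v - 1, v^3 + 72/11v^2 + 93/11v - 16}.

Buchberger on the second generating set:
h_1 = -4u^3 - 3/2u^2v - 21uv - 12u + 104, LT = u^3.
h_2 = 3u - 3v - 3, LT = u.

S(h_1,h_2): lcm = u^3. S = 11/8u^2v + u^2 + 21/4uv + 3u - 26.
  leading term u^2v: subtract (11/24uv)·h_2 from 11/8u^2v + u^2 + 21/4uv + 3u - 26 → u^2 + 11/8uv^2 + 53/8uv + 3u - 26
  leading term u^2: subtract (1/3u)·h_2 from u^2 + 11/8uv^2 + 53/8uv + 3u - 26 → 11/8uv^2 + 61/8uv + 4u - 26
  leading term uv^2: subtract (11/24v^2)·h_2 from 11/8uv^2 + 61/8uv + 4u - 26 → 61/8uv + 4u + 11/8v^3 + 11/8v^2 - 26
  leading term uv: subtract (61/24v)·h_2 from 61/8uv + 4u + 11/8v^3 + 11/8v^2 - 26 → 4u + 11/8v^3 + 9v^2 + 61/8v - 26
  leading term u: subtract (4/3)·h_2 from 4u + 11/8v^3 + 9v^2 + 61/8v - 26 → 11/8v^3 + 9v^2 + 93/8v - 22
  leading term v^3: no divisor's leading term divides it; move 11/8v^3 to the remainder.
  leading term v^2: no divisor's leading term divides it; move 9v^2 to the remainder.
  leading term v: no divisor's leading term divides it; move 93/8v to the remainder.
  leading term 1: no divisor's leading term divides it; move -22 to the remainder.
  remainder 11/8v^3 + 9v^2 + 93/8v - 22 ≠ 0; add k_3 = 11/8v^3 + 9v^2 + 93/8v - 22 to the basis.

The other S-polynomials (S(h_1,k_3), S(h_2,k_3)) all reduce to 0 modulo the current basis, so we have a Gröbner basis.
Inter-reduce: drop elements whose leading term is divisible by another's, tail-reduce, and make monic.
Reduced Gröbner basis: {u - v - 1, v^3 + 72/11v^2 + 93/11v - 16}.

The two bases agree; hence the ideals are identical.

Yes, the ideals are equal.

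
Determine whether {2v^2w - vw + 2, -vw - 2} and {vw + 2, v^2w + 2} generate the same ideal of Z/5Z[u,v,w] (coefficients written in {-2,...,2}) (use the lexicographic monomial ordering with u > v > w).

Equality of ideals is decidable: compute both reduced Gröbner bases (unique for the ordering) and check whether they agree.
Buchberger on the first generating set:
f_1 = 2v^2w - vw + 2, LT = v^2w.
f_2 = -vw - 2, LT = vw.

S(f_1,f_2): lcm = v^2w. S = 2vw - 2v + 1.
  leading term vw: subtract (-2)·f_2 from 2vw - 2v + 1 → -2v + 2
  leading term v: no divisor's leading term divides it; move -2v to the remainder.
  leading term 1: no divisor's leading term divides it; move 2 to the remainder.
  remainder -2v + 2 ≠ 0; add g_3 = -2v + 2 to the basis.

S(f_2,g_3): lcm = vw. S = w + 2.
  leading term w: no divisor's leading term divides it; move w to the remainder.
  leading term 1: no divisor's leading term divides it; move 2 to the remainder.
  remainder w + 2 ≠ 0; add g_4 = w + 2 to the basis.

The other S-polynomials (S(f_1,g_3), S(f_1,g_4), S(f_2,g_4), S(g_3,g_4)) all reduce to 0 modulo the current basis, so we have a Gröbner basis.
Inter-reduce: drop elements whose leading term is divisible by another's, tail-reduce, and make monic.
Reduced Gröbner basis: {v - 1, w + 2}.

Buchberger on the second generating set:
h_1 = vw + 2, LT = vw.
h_2 = v^2w + 2, LT = v^2w.

S(h_1,h_2): lcm = v^2w. S = 2v - 2.
  leading term v: no divisor's leading term divides it; move 2v to the remainder.
  leading term 1: no divisor's leading term divides it; move -2 to the remainder.
  remainder 2v - 2 ≠ 0; add k_3 = 2v - 2 to the basis.

S(h_1,k_3): lcm = vw. S = w + 2.
  leading term w: no divisor's leading term divides it; move w to the remainder.
  leading term 1: no divisor's leading term divides it; move 2 to the remainder.
  remainder w + 2 ≠ 0; add k_4 = w + 2 to the basis.

The other S-polynomials (S(h_2,k_3), S(h_1,k_4), S(h_2,k_4), S(k_3,k_4)) all reduce to 0 modulo the current basis, so we have a Gröbner basis.
Inter-reduce: drop elements whose leading term is divisible by another's, tail-reduce, and make monic.
Reduced Gröbner basis: {v - 1, w + 2}.

The two bases agree; hence the ideals are identical.

Yes, the ideals are equal.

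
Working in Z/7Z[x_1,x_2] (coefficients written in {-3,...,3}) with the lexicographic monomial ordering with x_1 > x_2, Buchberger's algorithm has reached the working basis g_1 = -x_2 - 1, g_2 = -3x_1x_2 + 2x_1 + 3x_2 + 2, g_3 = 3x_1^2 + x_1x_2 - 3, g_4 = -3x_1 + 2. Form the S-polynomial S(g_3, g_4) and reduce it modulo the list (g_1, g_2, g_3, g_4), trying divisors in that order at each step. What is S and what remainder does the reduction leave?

S(g_3, g_4) = -2x_1x_2 + 3x_1 - 1; remainder on division = 0.

lcm(LM(g_3), LM(g_4)) = x_1^2.
S = (lcm/LT(g_3))·g_3 − (lcm/LT(g_4))·g_4 = -2x_1x_2 + 3x_1 - 1.
Reduce S modulo (g_1, g_2, g_3, g_4) in that order:
  leading term x_1x_2: subtract (2x_1)·g_1 from -2x_1x_2 + 3x_1 - 1 → -2x_1 - 1
  leading term x_1: subtract (3)·g_4 from -2x_1 - 1 → 0
The remainder is 0, so this S-polynomial contributes no new basis element.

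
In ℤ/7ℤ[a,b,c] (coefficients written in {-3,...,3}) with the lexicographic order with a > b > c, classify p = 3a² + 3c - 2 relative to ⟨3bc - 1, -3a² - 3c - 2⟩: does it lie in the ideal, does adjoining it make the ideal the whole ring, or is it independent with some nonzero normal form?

First compute the reduced Gröbner basis of I by Buchberger's algorithm.
f_1 = 3bc - 1, LT = bc.
f_2 = -3a² - 3c - 2, LT = a².

The S-polynomials (S(f_1,f_2)) all reduce to 0 modulo the current basis, so we have a Gröbner basis.
Inter-reduce: drop elements whose leading term is divisible by another's, tail-reduce, and make monic.
Reduced Gröbner basis: {a² + c + 3, bc + 2}.
Label its elements g_1 = a² + c + 3, g_2 = bc + 2.

Reduce p = 3a² + 3c - 2 modulo G:
  leading term a²: subtract (3)·g_1 from 3a² + 3c - 2 → 3
  leading term 1: no divisor's leading term divides it; move 3 to the remainder.
  normal form = 3.
The normal form is nonzero, so p ∉ I. Since p minus its normal form lies in I, I + (p) = I + (r) where r = 3; decide whether this ideal is the whole ring.
Here r = 3 is a nonzero constant, hence a unit: 1 ∈ I + (p), the Gröbner basis of I + (p) is {1}, and the enlarged system has no common solution — adjoining p is inconsistent.

The remainder on division by a Gröbner basis is unique — it is the normal form.

Adjoining 3a² + 3c - 2 makes the ideal the whole ring: the system is inconsistent.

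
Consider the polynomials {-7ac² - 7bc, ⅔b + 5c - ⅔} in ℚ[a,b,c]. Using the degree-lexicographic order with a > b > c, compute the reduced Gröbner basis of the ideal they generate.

This is the nonlinear analogue of row-reducing a linear system.

f_1 = -7ac² - 7bc, LT = ac².
f_2 = ⅔b + 5c - ⅔, LT = b.

The S-polynomials (S(f_1,f_2)) all reduce to 0 modulo the current basis, so we have a Gröbner basis.

G = {ac² - 15/2c² + c, b + 15/2c - 1}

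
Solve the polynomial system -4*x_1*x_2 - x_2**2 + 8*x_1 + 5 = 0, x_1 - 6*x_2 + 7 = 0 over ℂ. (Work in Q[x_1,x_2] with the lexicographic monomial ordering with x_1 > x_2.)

{(-1, 1), (131/25, 51/25)}

Compute a lex Gröbner basis by Buchberger's algorithm.
f_1 = -4*x_1*x_2 + 8*x_1 - x_2**2 + 5, LT = x_1*x_2.
f_2 = x_1 - 6*x_2 + 7, LT = x_1.

S(f_1,f_2): lcm = x_1*x_2. S = -2*x_1 + 25/4*x_2**2 - 7*x_2 - 5/4.
  reduce S modulo (f_1, f_2):
  remainder 25/4*x_2**2 - 19*x_2 + 51/4 ≠ 0; add h_3 = 25/4*x_2**2 - 19*x_2 + 51/4 to the basis.

The other S-polynomials (S(f_1,h_3), S(f_2,h_3)) all reduce to 0 modulo the current basis, so we have a Gröbner basis.
Inter-reduce: drop elements whose leading term is divisible by another's, tail-reduce, and make monic.
Reduced Gröbner basis: {x_1 - 6*x_2 + 7, x_2**2 - 76/25*x_2 + 51/25}.

From the last basis element, x_2**2 - 76/25*x_2 + 51/25 = 0, so x_2 takes values in {1, 51/25}. Each choice, substituted upward through the basis, yields the corresponding point(s) of the solution set.
  x_2 = 1: the earlier basis element becomes x_1 + 1 = 0, giving x_1 = -1 — point (-1, 1).
  x_2 = 51/25: the earlier basis element becomes x_1 - 131/25 = 0, giving x_1 = 131/25 — point (131/25, 51/25).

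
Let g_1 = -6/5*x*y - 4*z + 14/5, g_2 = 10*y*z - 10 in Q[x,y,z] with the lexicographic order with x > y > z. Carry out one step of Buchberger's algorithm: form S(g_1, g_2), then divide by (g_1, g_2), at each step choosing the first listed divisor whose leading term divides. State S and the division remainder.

lcm(LM(g_1), LM(g_2)) = x*y*z.
S = (lcm/LT(g_1))·g_1 − (lcm/LT(g_2))·g_2 = x + 10/3*z**2 - 7/3*z.
Reduce S modulo (g_1, g_2) in that order:
  leading term x: no divisor's leading term divides it; move x to the remainder.
  leading term z**2: no divisor's leading term divides it; move 10/3*z**2 to the remainder.
  leading term z: no divisor's leading term divides it; move -7/3*z to the remainder.
The remainder x + 10/3*z**2 - 7/3*z is nonzero, so it would be added as the next basis element.

S(g_1, g_2) = x + 10/3*z**2 - 7/3*z; remainder on division = x + 10/3*z**2 - 7/3*z.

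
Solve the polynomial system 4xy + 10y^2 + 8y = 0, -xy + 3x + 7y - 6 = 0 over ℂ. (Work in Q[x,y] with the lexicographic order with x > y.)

Compute a lex Gröbner basis by Buchberger's algorithm.
f_1 = 4xy + 10y^2 + 8y, LT = xy.
f_2 = -xy + 3x + 7y - 6, LT = xy.

S(f_1,f_2): lcm = xy. S = 3x + 5/2y^2 + 9y - 6.
  reduce S modulo (f_1, f_2):
  remainder 3x + 5/2y^2 + 9y - 6 ≠ 0; add h_3 = 3x + 5/2y^2 + 9y - 6 to the basis.

S(f_1,h_3): lcm = xy. S = -5/6y^3 - 1/2y^2 + 4y.
  reduce S modulo (f_1, f_2, h_3):
  remainder -5/6y^3 - 1/2y^2 + 4y ≠ 0; add h_4 = -5/6y^3 - 1/2y^2 + 4y to the basis.

The other S-polynomials (S(f_2,h_3), S(f_1,h_4), S(f_2,h_4), S(h_3,h_4)) all reduce to 0 modulo the current basis, so we have a Gröbner basis.
Inter-reduce: drop elements whose leading term is divisible by another's, tail-reduce, and make monic.
Reduced Gröbner basis: {x + 5/6y^2 + 3y - 2, y^3 + 3/5y^2 - 24/5y}.

The lex basis is triangular: the last element involves only y. Solving y^3 + 3/5y^2 - 24/5y = 0 gives y ∈ {0, -3/10 + sqrt(489)/10, -sqrt(489)/10 - 3/10}; substituting each value into the earlier elements determines the remaining variables.
  y = 0: the earlier basis element becomes x - 2 = 0, giving x = 2 — point (2, 0).
  y = -3/10 + sqrt(489)/10: the earlier basis element becomes x + 5/4 + sqrt(489)/4 = 0, giving x = -sqrt(489)/4 - 5/4 — point (-sqrt(489)/4 - 5/4, -3/10 + sqrt(489)/10).
  y = -sqrt(489)/10 - 3/10: the earlier basis element becomes x - sqrt(489)/4 + 5/4 = 0, giving x = -5/4 + sqrt(489)/4 — point (-5/4 + sqrt(489)/4, -sqrt(489)/10 - 3/10).
This is the nonlinear analogue of row-reducing a linear system.

{(2, 0), (-sqrt(489)/4 - 5/4, -3/10 + sqrt(489)/10), (-5/4 + sqrt(489)/4, -sqrt(489)/10 - 3/10)}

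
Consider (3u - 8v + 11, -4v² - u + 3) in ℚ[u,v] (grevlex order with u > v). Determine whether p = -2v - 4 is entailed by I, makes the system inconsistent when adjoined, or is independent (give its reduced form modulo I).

Adjoining -2v - 4 makes the ideal the whole ring: the system is inconsistent.

First compute the reduced Gröbner basis of I by Buchberger's algorithm.
f_1 = 3u - 8v + 11, LT = u.
f_2 = -4v² - u + 3, LT = v².

The S-polynomials (S(f_1,f_2)) all reduce to 0 modulo the current basis, so we have a Gröbner basis.
Inter-reduce: drop elements whose leading term is divisible by another's, tail-reduce, and make monic.
Reduced Gröbner basis: {v² + ⅔v - 5/3, u - 8/3v + 11/3}.
Label its elements g_1 = v² + ⅔v - 5/3, g_2 = u - 8/3v + 11/3.

Reduce p = -2v - 4 modulo G:
  leading term v: no divisor's leading term divides it; move -2v to the remainder.
  leading term 1: no divisor's leading term divides it; move -4 to the remainder.
  normal form = -2v - 4.
The normal form is nonzero, so p ∉ I. Since p minus its normal form lies in I, I + (p) = I + (r) where r = -2v - 4; decide whether this ideal is the whole ring.
Run Buchberger on G together with r (pairs among the g_i already reduce to 0 since G is a Gröbner basis):
g_1 = v² + ⅔v - 5/3, LT = v².
g_2 = u - 8/3v + 11/3, LT = u.
r = -2v - 4, LT = v.

S(g_1,r): lcm = v². S = -4/3v - 5/3.
  reduce S modulo (g_1, g_2, r):
  remainder 1 ≠ 0; add m_4 = 1 to the basis.

The other S-polynomials (S(g_1,g_2), S(g_2,r), S(g_1,m_4), S(g_2,m_4), S(r,m_4)) all reduce to 0 modulo the current basis, so we have a Gröbner basis.
Inter-reduce: drop elements whose leading term is divisible by another's, tail-reduce, and make monic.
Reduced Gröbner basis: {1}.
The reduced Gröbner basis of I + (p) is {1}: the ideal is the whole ring, so the enlarged system has no common solution — adjoining p is inconsistent.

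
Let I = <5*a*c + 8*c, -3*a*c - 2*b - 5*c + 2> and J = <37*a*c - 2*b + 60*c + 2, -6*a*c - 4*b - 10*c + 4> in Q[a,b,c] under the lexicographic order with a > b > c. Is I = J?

For a fixed monomial order, each ideal has a unique reduced Gröbner basis; comparing bases decides equality.
Buchberger on the first generating set:
f_1 = 5*a*c + 8*c, LT = a*c.
f_2 = -3*a*c - 2*b - 5*c + 2, LT = a*c.

S(f_1,f_2): lcm = a*c. S = -2/3*b - 1/15*c + 2/3.
  leading term b: no divisor's leading term divides it; move -2/3*b to the remainder.
  leading term c: no divisor's leading term divides it; move -1/15*c to the remainder.
  leading term 1: no divisor's leading term divides it; move 2/3 to the remainder.
  remainder -2/3*b - 1/15*c + 2/3 ≠ 0; add g_3 = -2/3*b - 1/15*c + 2/3 to the basis.

The other S-polynomials (S(f_1,g_3), S(f_2,g_3)) all reduce to 0 modulo the current basis, so we have a Gröbner basis.
Inter-reduce: drop elements whose leading term is divisible by another's, tail-reduce, and make monic.
Reduced Gröbner basis: {a*c + 8/5*c, b + 1/10*c - 1}.

Buchberger on the second generating set:
h_1 = 37*a*c - 2*b + 60*c + 2, LT = a*c.
h_2 = -6*a*c - 4*b - 10*c + 4, LT = a*c.

S(h_1,h_2): lcm = a*c. S = -80/111*b - 5/111*c + 80/111.
  leading term b: no divisor's leading term divides it; move -80/111*b to the remainder.
  leading term c: no divisor's leading term divides it; move -5/111*c to the remainder.
  leading term 1: no divisor's leading term divides it; move 80/111 to the remainder.
  remainder -80/111*b - 5/111*c + 80/111 ≠ 0; add k_3 = -80/111*b - 5/111*c + 80/111 to the basis.

The other S-polynomials (S(h_1,k_3), S(h_2,k_3)) all reduce to 0 modulo the current basis, so we have a Gröbner basis.
Inter-reduce: drop elements whose leading term is divisible by another's, tail-reduce, and make monic.
Reduced Gröbner basis: {a*c + 13/8*c, b + 1/16*c - 1}.

Since the reduced bases disagree, the two ideals are not the same.

No, the ideals differ.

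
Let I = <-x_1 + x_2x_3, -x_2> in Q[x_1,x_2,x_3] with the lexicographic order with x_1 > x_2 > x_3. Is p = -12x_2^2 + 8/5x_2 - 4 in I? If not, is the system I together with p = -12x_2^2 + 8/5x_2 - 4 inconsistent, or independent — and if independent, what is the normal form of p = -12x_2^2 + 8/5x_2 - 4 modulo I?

Adjoining -12x_2^2 + 8/5x_2 - 4 makes the ideal the whole ring: the system is inconsistent.

First compute the reduced Gröbner basis of I by Buchberger's algorithm.
f_1 = -x_1 + x_2x_3, LT = x_1.
f_2 = -x_2, LT = x_2.

The S-polynomials (S(f_1,f_2)) all reduce to 0 modulo the current basis, so we have a Gröbner basis.
Inter-reduce: drop elements whose leading term is divisible by another's, tail-reduce, and make monic.
Reduced Gröbner basis: {x_1, x_2}.
Label its elements g_1 = x_1, g_2 = x_2.

Reduce p = -12x_2^2 + 8/5x_2 - 4 modulo G:
  leading term x_2^2: subtract (-12x_2)·g_2 from -12x_2^2 + 8/5x_2 - 4 → 8/5x_2 - 4
  leading term x_2: subtract (8/5)·g_2 from 8/5x_2 - 4 → -4
  leading term 1: no divisor's leading term divides it; move -4 to the remainder.
  normal form = -4.
The normal form is nonzero, so p ∉ I. Since p minus its normal form lies in I, I + (p) = I + (r) where r = -4; decide whether this ideal is the whole ring.
Here r = -4 is a nonzero constant, hence a unit: 1 ∈ I + (p), the Gröbner basis of I + (p) is {1}, and the enlarged system has no common solution — adjoining p is inconsistent.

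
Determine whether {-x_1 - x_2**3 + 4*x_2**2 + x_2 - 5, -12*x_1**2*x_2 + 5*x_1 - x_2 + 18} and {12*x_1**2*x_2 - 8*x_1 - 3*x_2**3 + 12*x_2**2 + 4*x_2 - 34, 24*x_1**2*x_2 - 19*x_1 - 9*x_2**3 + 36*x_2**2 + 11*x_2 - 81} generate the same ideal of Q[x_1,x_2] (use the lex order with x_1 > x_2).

Equality of ideals is decidable: compute both reduced Gröbner bases (unique for the ordering) and check whether they agree.
Buchberger on the first generating set:
f_1 = -x_1 - x_2**3 + 4*x_2**2 + x_2 - 5, LT = x_1.
f_2 = -12*x_1**2*x_2 + 5*x_1 - x_2 + 18, LT = x_1**2*x_2.

S(f_1,f_2): lcm = x_1**2*x_2. S = x_1*x_2**4 - 4*x_1*x_2**3 - x_1*x_2**2 + 5*x_1*x_2 + 5/12*x_1 - 1/12*x_2 + 3/2.
  reduce S modulo (f_1, f_2):
  remainder -x_2**7 + 8*x_2**6 - 14*x_2**5 - 18*x_2**4 + 463/12*x_2**3 + 35/3*x_2**2 - 74/3*x_2 - 7/12 ≠ 0; add g_3 = -x_2**7 + 8*x_2**6 - 14*x_2**5 - 18*x_2**4 + 463/12*x_2**3 + 35/3*x_2**2 - 74/3*x_2 - 7/12 to the basis.

The other S-polynomials (S(f_1,g_3), S(f_2,g_3)) all reduce to 0 modulo the current basis, so we have a Gröbner basis.
Inter-reduce: drop elements whose leading term is divisible by another's, tail-reduce, and make monic.
Reduced Gröbner basis: {x_1 + x_2**3 - 4*x_2**2 - x_2 + 5, x_2**7 - 8*x_2**6 + 14*x_2**5 + 18*x_2**4 - 463/12*x_2**3 - 35/3*x_2**2 + 74/3*x_2 + 7/12}.

Buchberger on the second generating set:
h_1 = 12*x_1**2*x_2 - 8*x_1 - 3*x_2**3 + 12*x_2**2 + 4*x_2 - 34, LT = x_1**2*x_2.
h_2 = 24*x_1**2*x_2 - 19*x_1 - 9*x_2**3 + 36*x_2**2 + 11*x_2 - 81, LT = x_1**2*x_2.

S(h_1,h_2): lcm = x_1**2*x_2. S = 1/8*x_1 + 1/8*x_2**3 - 1/2*x_2**2 - 1/8*x_2 + 13/24.
  reduce S modulo (h_1, h_2):
  remainder 1/8*x_1 + 1/8*x_2**3 - 1/2*x_2**2 - 1/8*x_2 + 13/24 ≠ 0; add k_3 = 1/8*x_1 + 1/8*x_2**3 - 1/2*x_2**2 - 1/8*x_2 + 13/24 to the basis.

S(h_1,k_3): lcm = x_1**2*x_2. S = -x_1*x_2**4 + 4*x_1*x_2**3 + x_1*x_2**2 - 13/3*x_1*x_2 - 2/3*x_1 - 1/4*x_2**3 + x_2**2 + 1/3*x_2 - 17/6.
  reduce S modulo (h_1, h_2, k_3):
  remainder x_2**7 - 8*x_2**6 + 14*x_2**5 + 50/3*x_2**4 - 133/4*x_2**3 - 31/3*x_2**2 + 166/9*x_2 + 1/18 ≠ 0; add k_4 = x_2**7 - 8*x_2**6 + 14*x_2**5 + 50/3*x_2**4 - 133/4*x_2**3 - 31/3*x_2**2 + 166/9*x_2 + 1/18 to the basis.

The other S-polynomials (S(h_2,k_3), S(h_1,k_4), S(h_2,k_4), S(k_3,k_4)) all reduce to 0 modulo the current basis, so we have a Gröbner basis.
Inter-reduce: drop elements whose leading term is divisible by another's, tail-reduce, and make monic.
Reduced Gröbner basis: {x_1 + x_2**3 - 4*x_2**2 - x_2 + 13/3, x_2**7 - 8*x_2**6 + 14*x_2**5 + 50/3*x_2**4 - 133/4*x_2**3 - 31/3*x_2**2 + 166/9*x_2 + 1/18}.

The bases are distinct; the ideals are different.

No, the ideals differ.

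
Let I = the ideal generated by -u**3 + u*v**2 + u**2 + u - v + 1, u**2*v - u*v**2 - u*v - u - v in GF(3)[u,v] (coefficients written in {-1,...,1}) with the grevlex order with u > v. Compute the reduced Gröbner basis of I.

G = {u**3 + u*v - v**2 - u - 1, u**2*v + u**2 - v**2 - u + v, u*v**2 + u**2 + u*v - v**2 - v, v**3 + u**2 - v**2 + u - v + 1}

f_1 = -u**3 + u*v**2 + u**2 + u - v + 1, LT = u**3.
f_2 = u**2*v - u*v**2 - u*v - u - v, LT = u**2*v.

S(f_1,f_2): lcm = u**3*v. S = u**2*v**2 - u*v**3 + u**2 + v**2 - v.
  leading term u**2*v**2: subtract (v)·f_2 from u**2*v**2 - u*v**3 + u**2 + v**2 - v → u*v**2 + u**2 + u*v - v**2 - v
  leading term u*v**2: no divisor's leading term divides it; move u*v**2 to the remainder.
  leading term u**2: no divisor's leading term divides it; move u**2 to the remainder.
  leading term u*v: no divisor's leading term divides it; move u*v to the remainder.
  leading term v**2: no divisor's leading term divides it; move -v**2 to the remainder.
  leading term v: no divisor's leading term divides it; move -v to the remainder.
  remainder u*v**2 + u**2 + u*v - v**2 - v ≠ 0; add g_3 = u*v**2 + u**2 + u*v - v**2 - v to the basis.

S(f_1,g_3): lcm = u**3*v**2. S = -u*v**4 - u**4 - u**3*v + u**2*v - u*v**2 + v**3 - v**2.
  leading term u*v**4: subtract (-v**2)·g_3 from -u*v**4 - u**4 - u**3*v + u**2*v - u*v**2 + v**3 - v**2 → -u**4 - u**3*v + u**2*v**2 + u*v**3 - v**4 + u**2*v - u*v**2 - v**2
  leading term u**4: subtract (u)·f_1 from -u**4 - u**3*v + u**2*v**2 + u*v**3 - v**4 + u**2*v - u*v**2 - v**2 → -u**3*v + u*v**3 - v**4 - u**3 + u**2*v - u*v**2 - u**2 + u*v - v**2 - u
  leading term u**3*v: subtract (v)·f_1 from -u**3*v + u*v**3 - v**4 - u**3 + u**2*v - u*v**2 - u**2 + u*v - v**2 - u → -v**4 - u**3 - u*v**2 - u**2 - u - v
  leading term v**4: no divisor's leading term divides it; move -v**4 to the remainder.
  leading term u**3: subtract (1)·f_1 from -u**3 - u*v**2 - u**2 - u - v → u*v**2 + u**2 + u - 1
  leading term u*v**2: subtract (1)·g_3 from u*v**2 + u**2 + u - 1 → -u*v + v**2 + u + v - 1
  leading term u*v: no divisor's leading term divides it; move -u*v to the remainder.
  leading term v**2: no divisor's leading term divides it; move v**2 to the remainder.
  leading term u: no divisor's leading term divides it; move u to the remainder.
  leading term v: no divisor's leading term divides it; move v to the remainder.
  leading term 1: no divisor's leading term divides it; move -1 to the remainder.
  remainder -v**4 - u*v + v**2 + u + v - 1 ≠ 0; add g_4 = -v**4 - u*v + v**2 + u + v - 1 to the basis.

S(f_2,g_3): lcm = u**2*v**2. S = -u*v**3 - u**3 - u**2*v - v**2.
  leading term u*v**3: subtract (-v)·g_3 from -u*v**3 - u**3 - u**2*v - v**2 → -u**3 + u*v**2 - v**3 + v**2
  leading term u**3: subtract (1)·f_1 from -u**3 + u*v**2 - v**3 + v**2 → -v**3 - u**2 + v**2 - u + v - 1
  leading term v**3: no divisor's leading term divides it; move -v**3 to the remainder.
  leading term u**2: no divisor's leading term divides it; move -u**2 to the remainder.
  leading term v**2: no divisor's leading term divides it; move v**2 to the remainder.
  leading term u: no divisor's leading term divides it; move -u to the remainder.
  leading term v: no divisor's leading term divides it; move v to the remainder.
  leading term 1: no divisor's leading term divides it; move -1 to the remainder.
  remainder -v**3 - u**2 + v**2 - u + v - 1 ≠ 0; add g_5 = -v**3 - u**2 + v**2 - u + v - 1 to the basis.

The other S-polynomials (S(f_1,g_4), S(f_2,g_4), S(g_3,g_4), S(f_1,g_5), S(f_2,g_5), S(g_3,g_5), S(g_4,g_5)) all reduce to 0 modulo the current basis, so we have a Gröbner basis.
Inter-reduce: drop elements whose leading term is divisible by another's, tail-reduce, and make monic.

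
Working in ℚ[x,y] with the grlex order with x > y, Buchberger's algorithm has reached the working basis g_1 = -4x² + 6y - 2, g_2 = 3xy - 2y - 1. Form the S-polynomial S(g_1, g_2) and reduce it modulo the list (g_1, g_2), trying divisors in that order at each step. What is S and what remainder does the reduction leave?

S(g_1, g_2) = ⅔xy - 3/2y² + ⅓x + ½y; remainder on division = -3/2y² + ⅓x + 17/18y + 2/9.

lcm(LM(g_1), LM(g_2)) = x²y.
S = (lcm/LT(g_1))·g_1 − (lcm/LT(g_2))·g_2 = ⅔xy - 3/2y² + ⅓x + ½y.
Reduce S modulo (g_1, g_2) in that order:
  leading term xy: subtract (2/9)·g_2 from ⅔xy - 3/2y² + ⅓x + ½y → -3/2y² + ⅓x + 17/18y + 2/9
  leading term y²: no divisor's leading term divides it; move -3/2y² to the remainder.
  leading term x: no divisor's leading term divides it; move ⅓x to the remainder.
  leading term y: no divisor's leading term divides it; move 17/18y to the remainder.
  leading term 1: no divisor's leading term divides it; move 2/9 to the remainder.
The remainder -3/2y² + ⅓x + 17/18y + 2/9 is nonzero, so it would be added as the next basis element.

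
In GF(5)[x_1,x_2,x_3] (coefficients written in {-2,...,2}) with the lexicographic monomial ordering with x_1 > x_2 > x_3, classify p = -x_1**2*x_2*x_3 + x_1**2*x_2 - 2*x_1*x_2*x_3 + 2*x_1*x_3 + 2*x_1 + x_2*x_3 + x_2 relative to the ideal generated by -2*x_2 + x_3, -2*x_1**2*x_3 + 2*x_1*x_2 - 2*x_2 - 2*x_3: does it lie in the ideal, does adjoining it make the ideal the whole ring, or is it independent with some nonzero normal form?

First compute the reduced Gröbner basis of I by Buchberger's algorithm.
f_1 = -2*x_2 + x_3, LT = x_2.
f_2 = -2*x_1**2*x_3 + 2*x_1*x_2 - 2*x_2 - 2*x_3, LT = x_1**2*x_3.

The S-polynomials (S(f_1,f_2)) all reduce to 0 modulo the current basis, so we have a Gröbner basis.
Inter-reduce: drop elements whose leading term is divisible by another's, tail-reduce, and make monic.
Reduced Gröbner basis: {x_1**2*x_3 + 2*x_1*x_3 - x_3, x_2 + 2*x_3}.
Label its elements g_1 = x_1**2*x_3 + 2*x_1*x_3 - x_3, g_2 = x_2 + 2*x_3.

Reduce p = -x_1**2*x_2*x_3 + x_1**2*x_2 - 2*x_1*x_2*x_3 + 2*x_1*x_3 + 2*x_1 + x_2*x_3 + x_2 modulo G:
  leading term x_1**2*x_2*x_3: subtract (-x_2)·g_1 from -x_1**2*x_2*x_3 + x_1**2*x_2 - 2*x_1*x_2*x_3 + 2*x_1*x_3 + 2*x_1 + x_2*x_3 + x_2 → x_1**2*x_2 + 2*x_1*x_3 + 2*x_1 + x_2
  leading term x_1**2*x_2: subtract (x_1**2)·g_2 from x_1**2*x_2 + 2*x_1*x_3 + 2*x_1 + x_2 → -2*x_1**2*x_3 + 2*x_1*x_3 + 2*x_1 + x_2
  leading term x_1**2*x_3: subtract (-2)·g_1 from -2*x_1**2*x_3 + 2*x_1*x_3 + 2*x_1 + x_2 → x_1*x_3 + 2*x_1 + x_2 - 2*x_3
  leading term x_1*x_3: no divisor's leading term divides it; move x_1*x_3 to the remainder.
  leading term x_1: no divisor's leading term divides it; move 2*x_1 to the remainder.
  leading term x_2: subtract (1)·g_2 from x_2 - 2*x_3 → x_3
  leading term x_3: no divisor's leading term divides it; move x_3 to the remainder.
  normal form = x_1*x_3 + 2*x_1 + x_3.
The normal form is nonzero, so p ∉ I. Since p minus its normal form lies in I, I + (p) = I + (r) where r = x_1*x_3 + 2*x_1 + x_3; decide whether this ideal is the whole ring.
Run Buchberger on G together with r (pairs among the g_i already reduce to 0 since G is a Gröbner basis):
g_1 = x_1**2*x_3 + 2*x_1*x_3 - x_3, LT = x_1**2*x_3.
g_2 = x_2 + 2*x_3, LT = x_2.
r = x_1*x_3 + 2*x_1 + x_3, LT = x_1*x_3.

S(g_1,r): lcm = x_1**2*x_3. S = -2*x_1**2 + x_1*x_3 - x_3.
  leading term x_1**2: no divisor's leading term divides it; move -2*x_1**2 to the remainder.
  leading term x_1*x_3: subtract (1)·r from x_1*x_3 - x_3 → -2*x_1 - 2*x_3
  leading term x_1: no divisor's leading term divides it; move -2*x_1 to the remainder.
  leading term x_3: no divisor's leading term divides it; move -2*x_3 to the remainder.
  remainder -2*x_1**2 - 2*x_1 - 2*x_3 ≠ 0; add m_4 = -2*x_1**2 - 2*x_1 - 2*x_3 to the basis.

S(g_1,m_4): lcm = x_1**2*x_3. S = x_1*x_3 - x_3**2 - x_3.
  leading term x_1*x_3: subtract (1)·r from x_1*x_3 - x_3**2 - x_3 → -2*x_1 - x_3**2 - 2*x_3
  leading term x_1: no divisor's leading term divides it; move -2*x_1 to the remainder.
  leading term x_3**2: no divisor's leading term divides it; move -x_3**2 to the remainder.
  leading term x_3: no divisor's leading term divides it; move -2*x_3 to the remainder.
  remainder -2*x_1 - x_3**2 - 2*x_3 ≠ 0; add m_5 = -2*x_1 - x_3**2 - 2*x_3 to the basis.

S(g_1,m_5): lcm = x_1**2*x_3. S = 2*x_1*x_3**3 - x_1*x_3**2 + 2*x_1*x_3 - x_3.
  leading term x_1*x_3**3: subtract (2*x_3**2)·r from 2*x_1*x_3**3 - x_1*x_3**2 + 2*x_1*x_3 - x_3 → 2*x_1*x_3 - 2*x_3**3 - x_3
  leading term x_1*x_3: subtract (2)·r from 2*x_1*x_3 - 2*x_3**3 - x_3 → x_1 - 2*x_3**3 + 2*x_3
  leading term x_1: subtract (2)·m_5 from x_1 - 2*x_3**3 + 2*x_3 → -2*x_3**3 + 2*x_3**2 + x_3
  leading term x_3**3: no divisor's leading term divides it; move -2*x_3**3 to the remainder.
  leading term x_3**2: no divisor's leading term divides it; move 2*x_3**2 to the remainder.
  leading term x_3: no divisor's leading term divides it; move x_3 to the remainder.
  remainder -2*x_3**3 + 2*x_3**2 + x_3 ≠ 0; add m_6 = -2*x_3**3 + 2*x_3**2 + x_3 to the basis.

The other S-polynomials (S(g_1,g_2), S(g_2,r), S(g_2,m_4), S(r,m_4), S(g_2,m_5), S(r,m_5), S(m_4,m_5), S(g_1,m_6), S(g_2,m_6), S(r,m_6), S(m_4,m_6), S(m_5,m_6)) all reduce to 0 modulo the current basis, so we have a Gröbner basis.
Inter-reduce: drop elements whose leading term is divisible by another's, tail-reduce, and make monic.
Reduced Gröbner basis: {x_1 - 2*x_3**2 + x_3, x_2 + 2*x_3, x_3**3 - x_3**2 + 2*x_3}.
The reduced Gröbner basis of I + (p) is {x_1 - 2*x_3**2 + x_3, x_2 + 2*x_3, x_3**3 - x_3**2 + 2*x_3} ≠ {1}, a proper ideal, so the enlarged system stays consistent: p is independent of I, with normal form x_1*x_3 + 2*x_1 + x_3.

-x_1**2*x_2*x_3 + x_1**2*x_2 - 2*x_1*x_2*x_3 + 2*x_1*x_3 + 2*x_1 + x_2*x_3 + x_2 is independent of I; its normal form modulo I is x_1*x_3 + 2*x_1 + x_3.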